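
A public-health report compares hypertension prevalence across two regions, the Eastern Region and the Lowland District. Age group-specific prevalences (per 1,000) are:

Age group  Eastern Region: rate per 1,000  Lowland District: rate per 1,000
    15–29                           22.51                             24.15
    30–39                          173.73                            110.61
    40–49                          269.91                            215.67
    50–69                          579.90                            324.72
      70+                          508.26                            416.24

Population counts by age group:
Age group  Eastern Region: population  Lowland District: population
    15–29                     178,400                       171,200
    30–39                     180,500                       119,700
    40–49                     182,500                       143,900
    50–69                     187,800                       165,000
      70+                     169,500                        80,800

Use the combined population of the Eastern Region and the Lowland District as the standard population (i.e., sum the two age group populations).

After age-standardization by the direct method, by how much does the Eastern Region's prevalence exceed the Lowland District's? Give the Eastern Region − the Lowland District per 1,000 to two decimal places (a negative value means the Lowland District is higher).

Combined standard total = 1,579,300; weights = 0.2214, 0.1901, 0.2067, 0.2234, 0.1585.
The Eastern Region: 0.2214×22.51 + 0.1901×173.73 + 0.2067×269.91 + 0.2234×579.90 + 0.1585×508.26 = 303.8866 per 1,000.
The Lowland District: 0.2214×24.15 + 0.1901×110.61 + 0.2067×215.67 + 0.2234×324.72 + 0.1585×416.24 = 209.4528 per 1,000.
Difference = 303.8866 − 209.4528 = 94.4338.

94.43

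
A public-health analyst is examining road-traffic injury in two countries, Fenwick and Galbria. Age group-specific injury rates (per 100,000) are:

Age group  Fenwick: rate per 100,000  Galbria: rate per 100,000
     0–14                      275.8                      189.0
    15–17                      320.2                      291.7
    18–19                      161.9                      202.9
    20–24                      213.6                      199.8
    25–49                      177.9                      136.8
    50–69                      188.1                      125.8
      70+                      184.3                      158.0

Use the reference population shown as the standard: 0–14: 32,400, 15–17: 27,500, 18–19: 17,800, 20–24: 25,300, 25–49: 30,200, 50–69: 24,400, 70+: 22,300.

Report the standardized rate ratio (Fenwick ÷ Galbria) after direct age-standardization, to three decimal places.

1.196

Standard total = 179,900; weights = 0.1801, 0.1529, 0.0989, 0.1406, 0.1679, 0.1356, 0.1240.
Fenwick: 0.1801×275.8 + 0.1529×320.2 + 0.0989×161.9 + 0.1406×213.6 + 0.1679×177.9 + 0.1356×188.1 + 0.1240×184.3 = 222.8984 per 100,000.
Galbria: 0.1801×189.0 + 0.1529×291.7 + 0.0989×202.9 + 0.1406×199.8 + 0.1679×136.8 + 0.1356×125.8 + 0.1240×158.0 = 186.4157 per 100,000.
Ratio = 222.8984 ÷ 186.4157 = 1.19571.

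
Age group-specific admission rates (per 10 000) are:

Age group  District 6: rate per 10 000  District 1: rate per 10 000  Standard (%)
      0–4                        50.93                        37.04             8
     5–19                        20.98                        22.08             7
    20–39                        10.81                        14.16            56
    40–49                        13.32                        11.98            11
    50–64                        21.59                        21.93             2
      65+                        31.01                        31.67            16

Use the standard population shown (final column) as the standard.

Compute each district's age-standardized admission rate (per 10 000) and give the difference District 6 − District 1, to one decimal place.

Standard weights: 0.08, 0.07, 0.56, 0.11, 0.02, 0.16.
District 6: 0.0800×50.93 + 0.0700×20.98 + 0.5600×10.81 + 0.1100×13.32 + 0.0200×21.59 + 0.1600×31.01 = 18.4552 per 10 000.
District 1: 0.0800×37.04 + 0.0700×22.08 + 0.5600×14.16 + 0.1100×11.98 + 0.0200×21.93 + 0.1600×31.67 = 19.2620 per 10 000.
Difference = 18.4552 − 19.2620 = -0.8068.

-0.8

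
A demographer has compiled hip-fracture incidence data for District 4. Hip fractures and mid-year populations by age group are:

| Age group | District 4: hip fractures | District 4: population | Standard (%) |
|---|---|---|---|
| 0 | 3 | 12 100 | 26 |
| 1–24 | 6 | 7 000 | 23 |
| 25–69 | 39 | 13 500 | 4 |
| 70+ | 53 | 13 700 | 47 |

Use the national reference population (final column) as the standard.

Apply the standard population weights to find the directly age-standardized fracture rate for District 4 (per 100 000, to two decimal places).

Age-specific rates per 100 000 for District 4: 24.79, 85.71, 288.89, 386.86.
Standard weights: 0.26, 0.23, 0.04, 0.47.
Standardized rate: 0.2600×24.79 + 0.2300×85.71 + 0.0400×288.89 + 0.4700×386.86 = 219.5409 per 100 000.

219.54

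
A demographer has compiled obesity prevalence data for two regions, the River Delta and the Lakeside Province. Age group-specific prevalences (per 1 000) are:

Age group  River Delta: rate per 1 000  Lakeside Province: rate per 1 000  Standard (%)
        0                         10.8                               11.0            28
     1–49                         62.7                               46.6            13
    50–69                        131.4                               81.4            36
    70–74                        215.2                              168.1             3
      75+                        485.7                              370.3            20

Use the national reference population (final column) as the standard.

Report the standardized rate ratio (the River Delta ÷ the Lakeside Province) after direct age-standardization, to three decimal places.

1.379

Standard weights: 0.28, 0.13, 0.36, 0.03, 0.20.
The River Delta: 0.2800×10.8 + 0.1300×62.7 + 0.3600×131.4 + 0.0300×215.2 + 0.2000×485.7 = 162.0750 per 1 000.
The Lakeside Province: 0.2800×11.0 + 0.1300×46.6 + 0.3600×81.4 + 0.0300×168.1 + 0.2000×370.3 = 117.5450 per 1 000.
Ratio = 162.0750 ÷ 117.5450 = 1.37883.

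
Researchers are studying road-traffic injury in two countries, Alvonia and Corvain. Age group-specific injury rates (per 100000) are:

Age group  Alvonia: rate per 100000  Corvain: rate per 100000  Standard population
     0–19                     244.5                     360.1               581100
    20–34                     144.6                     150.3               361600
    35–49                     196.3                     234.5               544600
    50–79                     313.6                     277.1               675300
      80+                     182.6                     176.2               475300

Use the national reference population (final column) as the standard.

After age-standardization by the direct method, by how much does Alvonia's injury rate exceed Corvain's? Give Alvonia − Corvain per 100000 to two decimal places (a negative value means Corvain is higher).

-23.64

Standard total = 2637900; weights = 0.2203, 0.1371, 0.2065, 0.2560, 0.1802.
Alvonia: 0.2203×244.5 + 0.1371×144.6 + 0.2065×196.3 + 0.2560×313.6 + 0.1802×182.6 = 227.3912 per 100000.
Corvain: 0.2203×360.1 + 0.1371×150.3 + 0.2065×234.5 + 0.2560×277.1 + 0.1802×176.2 = 251.0272 per 100000.
Difference = 227.3912 − 251.0272 = -23.6361.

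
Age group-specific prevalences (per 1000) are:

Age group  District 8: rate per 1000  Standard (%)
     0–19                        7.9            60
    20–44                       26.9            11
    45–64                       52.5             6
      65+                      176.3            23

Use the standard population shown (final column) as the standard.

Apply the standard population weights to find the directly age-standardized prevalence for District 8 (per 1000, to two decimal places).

51.40

Standard weights: 0.60, 0.11, 0.06, 0.23.
Standardized rate: 0.6000×7.9 + 0.1100×26.9 + 0.0600×52.5 + 0.2300×176.3 = 51.3980 per 1000.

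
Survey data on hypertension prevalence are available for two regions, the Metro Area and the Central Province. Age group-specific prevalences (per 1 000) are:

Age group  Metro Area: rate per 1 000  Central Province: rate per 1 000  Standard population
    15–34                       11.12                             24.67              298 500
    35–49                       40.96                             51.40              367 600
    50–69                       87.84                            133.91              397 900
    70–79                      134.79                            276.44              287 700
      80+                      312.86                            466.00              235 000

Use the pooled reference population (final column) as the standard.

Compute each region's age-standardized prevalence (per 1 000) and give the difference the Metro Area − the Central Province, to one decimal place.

Standard total = 1 586 700; weights = 0.1881, 0.2317, 0.2508, 0.1813, 0.1481.
The Metro Area: 0.1881×11.12 + 0.2317×40.96 + 0.2508×87.84 + 0.1813×134.79 + 0.1481×312.86 = 104.3858 per 1 000.
The Central Province: 0.1881×24.67 + 0.2317×51.40 + 0.2508×133.91 + 0.1813×276.44 + 0.1481×466.00 = 169.2716 per 1 000.
Difference = 104.3858 − 169.2716 = -64.8858.

-64.9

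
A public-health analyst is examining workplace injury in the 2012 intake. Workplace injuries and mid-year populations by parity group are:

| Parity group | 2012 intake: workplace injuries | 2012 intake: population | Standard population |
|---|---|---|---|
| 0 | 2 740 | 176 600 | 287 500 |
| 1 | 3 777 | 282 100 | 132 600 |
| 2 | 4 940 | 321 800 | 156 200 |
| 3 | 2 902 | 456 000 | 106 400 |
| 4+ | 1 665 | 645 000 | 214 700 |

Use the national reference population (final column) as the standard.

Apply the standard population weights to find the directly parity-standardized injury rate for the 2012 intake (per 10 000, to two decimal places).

Parity-specific rates per 10 000 for the 2012 intake: 155.15, 133.89, 153.51, 63.64, 25.81.
Standard total = 897 400; weights = 0.3204, 0.1478, 0.1741, 0.1186, 0.2392.
Standardized rate: 0.3204×155.15 + 0.1478×133.89 + 0.1741×153.51 + 0.1186×63.64 + 0.2392×25.81 = 109.9311 per 10 000.

109.93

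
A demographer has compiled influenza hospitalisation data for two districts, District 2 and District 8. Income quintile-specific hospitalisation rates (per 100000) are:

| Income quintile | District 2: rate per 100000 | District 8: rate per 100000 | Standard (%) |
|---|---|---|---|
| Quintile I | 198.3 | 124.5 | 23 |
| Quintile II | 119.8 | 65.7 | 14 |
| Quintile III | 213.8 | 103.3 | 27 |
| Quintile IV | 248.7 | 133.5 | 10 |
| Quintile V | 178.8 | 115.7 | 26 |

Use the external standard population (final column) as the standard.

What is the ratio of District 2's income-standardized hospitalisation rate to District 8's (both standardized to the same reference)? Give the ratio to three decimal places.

Standard weights: 0.23, 0.14, 0.27, 0.10, 0.26.
District 2: 0.2300×198.3 + 0.1400×119.8 + 0.2700×213.8 + 0.1000×248.7 + 0.2600×178.8 = 191.4650 per 100000.
District 8: 0.2300×124.5 + 0.1400×65.7 + 0.2700×103.3 + 0.1000×133.5 + 0.2600×115.7 = 109.1560 per 100000.
Ratio = 191.4650 ÷ 109.1560 = 1.75405.

1.754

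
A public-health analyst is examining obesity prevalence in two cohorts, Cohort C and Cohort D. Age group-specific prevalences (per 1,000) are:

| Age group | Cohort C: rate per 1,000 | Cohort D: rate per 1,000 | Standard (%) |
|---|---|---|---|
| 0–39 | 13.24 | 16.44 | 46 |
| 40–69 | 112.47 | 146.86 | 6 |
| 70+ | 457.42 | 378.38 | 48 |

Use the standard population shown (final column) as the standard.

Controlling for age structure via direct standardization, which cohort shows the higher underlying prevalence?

Cohort C

Standard weights: 0.46, 0.06, 0.48.
Cohort C: 0.4600×13.24 + 0.0600×112.47 + 0.4800×457.42 = 232.4002 per 1,000.
Cohort D: 0.4600×16.44 + 0.0600×146.86 + 0.4800×378.38 = 197.9964 per 1,000.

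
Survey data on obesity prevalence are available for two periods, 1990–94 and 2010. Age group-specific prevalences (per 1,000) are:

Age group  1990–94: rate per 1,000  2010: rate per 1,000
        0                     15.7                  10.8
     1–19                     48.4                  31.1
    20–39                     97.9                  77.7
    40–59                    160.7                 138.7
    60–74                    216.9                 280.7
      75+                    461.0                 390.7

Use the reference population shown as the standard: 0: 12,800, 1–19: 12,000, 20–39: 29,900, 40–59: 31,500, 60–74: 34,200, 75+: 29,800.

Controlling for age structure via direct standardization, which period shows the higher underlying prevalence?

1990–94

Standard total = 150,200; weights = 0.0852, 0.0799, 0.1991, 0.2097, 0.2277, 0.1984.
1990–94: 0.0852×15.7 + 0.0799×48.4 + 0.1991×97.9 + 0.2097×160.7 + 0.2277×216.9 + 0.1984×461.0 = 199.2463 per 1,000.
2010: 0.0852×10.8 + 0.0799×31.1 + 0.1991×77.7 + 0.2097×138.7 + 0.2277×280.7 + 0.1984×390.7 = 189.3909 per 1,000.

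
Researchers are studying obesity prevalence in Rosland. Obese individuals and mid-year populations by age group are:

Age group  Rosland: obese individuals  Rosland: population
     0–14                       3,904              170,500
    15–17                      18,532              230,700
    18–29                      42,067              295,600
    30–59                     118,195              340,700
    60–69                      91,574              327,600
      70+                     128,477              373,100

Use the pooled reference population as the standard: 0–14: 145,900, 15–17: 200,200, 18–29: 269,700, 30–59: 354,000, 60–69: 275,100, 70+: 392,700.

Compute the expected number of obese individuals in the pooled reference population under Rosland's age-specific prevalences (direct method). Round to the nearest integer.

392738

Age-specific rates per 1,000 for Rosland: 22.897, 80.329, 142.311, 346.918, 279.530, 344.350.
Expected obese individuals = Σ (standard pop × age-specific rate ÷ 1,000)
= 145,900×22.897/1,000 + 200,200×80.329/1,000 + 269,700×142.311/1,000 + 354,000×346.918/1,000 + 275,100×279.530/1,000 + 392,700×344.350/1,000
= 3340.72 + 16081.95 + 38381.16 + 122809.01 + 76898.68 + 135226.26 = 392737.79.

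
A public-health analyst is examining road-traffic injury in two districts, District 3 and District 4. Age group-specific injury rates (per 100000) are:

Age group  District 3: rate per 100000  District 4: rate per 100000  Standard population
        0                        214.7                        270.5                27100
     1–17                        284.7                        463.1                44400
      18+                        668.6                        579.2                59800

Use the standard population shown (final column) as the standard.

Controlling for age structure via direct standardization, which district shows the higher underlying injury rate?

District 4

Standard total = 131300; weights = 0.2064, 0.3382, 0.4554.
District 3: 0.2064×214.7 + 0.3382×284.7 + 0.4554×668.6 = 445.0977 per 100000.
District 4: 0.2064×270.5 + 0.3382×463.1 + 0.4554×579.2 = 476.2251 per 100000.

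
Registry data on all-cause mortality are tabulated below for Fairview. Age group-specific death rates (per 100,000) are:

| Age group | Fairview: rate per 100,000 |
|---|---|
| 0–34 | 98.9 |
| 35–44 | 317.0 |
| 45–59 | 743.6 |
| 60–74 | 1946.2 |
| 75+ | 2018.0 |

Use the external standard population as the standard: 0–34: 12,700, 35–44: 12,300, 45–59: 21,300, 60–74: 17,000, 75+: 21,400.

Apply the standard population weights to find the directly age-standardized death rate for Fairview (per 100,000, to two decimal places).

1148.34

Standard total = 84,700; weights = 0.1499, 0.1452, 0.2515, 0.2007, 0.2527.
Standardized rate: 0.1499×98.9 + 0.1452×317.0 + 0.2515×743.6 + 0.2007×1946.2 + 0.2527×2018.0 = 1148.3401 per 100,000.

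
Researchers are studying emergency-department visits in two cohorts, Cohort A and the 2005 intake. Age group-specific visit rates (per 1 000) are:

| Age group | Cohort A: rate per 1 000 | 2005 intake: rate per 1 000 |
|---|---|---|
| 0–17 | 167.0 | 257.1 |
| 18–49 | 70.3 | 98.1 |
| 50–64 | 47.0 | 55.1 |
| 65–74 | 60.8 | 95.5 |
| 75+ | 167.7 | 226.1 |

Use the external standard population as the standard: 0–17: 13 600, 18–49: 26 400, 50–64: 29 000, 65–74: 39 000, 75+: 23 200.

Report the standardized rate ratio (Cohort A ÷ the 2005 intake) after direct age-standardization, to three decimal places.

0.706

Standard total = 131 200; weights = 0.1037, 0.2012, 0.2210, 0.2973, 0.1768.
Cohort A: 0.1037×167.0 + 0.2012×70.3 + 0.2210×47.0 + 0.2973×60.8 + 0.1768×167.7 = 89.5729 per 1 000.
The 2005 intake: 0.1037×257.1 + 0.2012×98.1 + 0.2210×55.1 + 0.2973×95.5 + 0.1768×226.1 = 126.9384 per 1 000.
Ratio = 89.5729 ÷ 126.9384 = 0.70564.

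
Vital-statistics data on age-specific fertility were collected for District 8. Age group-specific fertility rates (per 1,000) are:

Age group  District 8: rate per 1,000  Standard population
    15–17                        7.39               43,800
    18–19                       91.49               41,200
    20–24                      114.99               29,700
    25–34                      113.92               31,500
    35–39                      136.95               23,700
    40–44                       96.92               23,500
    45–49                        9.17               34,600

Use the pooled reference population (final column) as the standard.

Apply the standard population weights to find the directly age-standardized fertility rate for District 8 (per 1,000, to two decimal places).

74.29

Standard total = 228,000; weights = 0.1921, 0.1807, 0.1303, 0.1382, 0.1039, 0.1031, 0.1518.
Standardized rate: 0.1921×7.39 + 0.1807×91.49 + 0.1303×114.99 + 0.1382×113.92 + 0.1039×136.95 + 0.1031×96.92 + 0.1518×9.17 = 74.2867 per 1,000.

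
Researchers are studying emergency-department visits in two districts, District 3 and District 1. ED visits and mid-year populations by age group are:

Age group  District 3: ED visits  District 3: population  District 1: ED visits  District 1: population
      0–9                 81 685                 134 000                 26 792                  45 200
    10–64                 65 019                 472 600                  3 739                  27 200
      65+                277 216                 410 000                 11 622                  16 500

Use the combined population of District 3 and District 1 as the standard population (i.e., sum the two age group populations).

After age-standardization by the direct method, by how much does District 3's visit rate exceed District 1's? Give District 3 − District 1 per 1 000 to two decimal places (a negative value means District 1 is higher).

-8.11

Age-specific rates per 1 000 for District 3: 609.590, 137.577, 676.137.
For District 1: 592.743, 137.463, 704.364.
Combined standard total = 1 105 500; weights = 0.1621, 0.4521, 0.3858.
District 3: 0.1621×609.590 + 0.4521×137.577 + 0.3858×676.137 = 421.8650 per 1 000.
District 1: 0.1621×592.743 + 0.4521×137.463 + 0.3858×704.364 = 429.9727 per 1 000.
Difference = 421.8650 − 429.9727 = -8.1077.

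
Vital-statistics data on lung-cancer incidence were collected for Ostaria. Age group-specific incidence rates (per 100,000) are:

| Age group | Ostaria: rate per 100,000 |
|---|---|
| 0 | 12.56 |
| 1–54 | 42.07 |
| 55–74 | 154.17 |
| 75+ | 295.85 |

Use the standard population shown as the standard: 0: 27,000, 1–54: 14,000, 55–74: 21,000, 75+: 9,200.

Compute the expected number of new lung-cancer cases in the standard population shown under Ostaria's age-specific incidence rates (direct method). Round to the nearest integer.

69

Expected new lung-cancer cases = Σ (standard pop × age-specific rate ÷ 100,000)
= 27,000×12.56/100,000 + 14,000×42.07/100,000 + 21,000×154.17/100,000 + 9,200×295.85/100,000
= 3.39 + 5.89 + 32.38 + 27.22 = 68.87.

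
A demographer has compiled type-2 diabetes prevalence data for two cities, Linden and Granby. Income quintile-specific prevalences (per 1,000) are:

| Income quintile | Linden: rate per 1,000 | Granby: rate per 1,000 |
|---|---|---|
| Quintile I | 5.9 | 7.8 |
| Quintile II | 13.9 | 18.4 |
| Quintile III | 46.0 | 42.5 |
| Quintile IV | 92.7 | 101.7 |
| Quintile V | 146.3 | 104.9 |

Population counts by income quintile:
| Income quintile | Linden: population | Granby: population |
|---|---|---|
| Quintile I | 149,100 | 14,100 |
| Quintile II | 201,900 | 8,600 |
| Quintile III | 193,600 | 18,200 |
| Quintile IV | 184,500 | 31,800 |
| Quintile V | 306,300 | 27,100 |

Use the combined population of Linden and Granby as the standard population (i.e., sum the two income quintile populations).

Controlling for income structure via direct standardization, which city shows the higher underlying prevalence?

Combined standard total = 1,135,200; weights = 0.1438, 0.1854, 0.1866, 0.1905, 0.2937.
Linden: 0.1438×5.9 + 0.1854×13.9 + 0.1866×46.0 + 0.1905×92.7 + 0.2937×146.3 = 72.6384 per 1,000.
Granby: 0.1438×7.8 + 0.1854×18.4 + 0.1866×42.5 + 0.1905×101.7 + 0.2937×104.9 = 62.6489 per 1,000.

Linden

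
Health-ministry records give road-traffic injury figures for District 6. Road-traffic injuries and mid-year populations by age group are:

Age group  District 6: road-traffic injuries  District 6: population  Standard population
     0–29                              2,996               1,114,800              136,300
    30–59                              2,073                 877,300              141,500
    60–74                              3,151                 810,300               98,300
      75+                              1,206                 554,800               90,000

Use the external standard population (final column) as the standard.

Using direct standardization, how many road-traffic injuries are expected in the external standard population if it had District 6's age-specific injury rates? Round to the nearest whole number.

1279

Age-specific rates per 100,000 for District 6: 268.75, 236.29, 388.87, 217.38.
Expected road-traffic injuries = Σ (standard pop × age-specific rate ÷ 100,000)
= 136,300×268.75/100,000 + 141,500×236.29/100,000 + 98,300×388.87/100,000 + 90,000×217.38/100,000
= 366.30 + 334.35 + 382.26 + 195.64 = 1278.55.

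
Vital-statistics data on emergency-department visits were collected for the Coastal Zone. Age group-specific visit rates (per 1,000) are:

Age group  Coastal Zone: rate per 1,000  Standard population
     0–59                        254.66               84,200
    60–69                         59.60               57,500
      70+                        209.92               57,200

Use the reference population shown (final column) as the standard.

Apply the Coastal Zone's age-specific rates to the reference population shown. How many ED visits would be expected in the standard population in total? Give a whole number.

Expected ED visits = Σ (standard pop × age-specific rate ÷ 1,000)
= 84,200×254.66/1,000 + 57,500×59.60/1,000 + 57,200×209.92/1,000
= 21442.37 + 3427.00 + 12007.42 = 36876.80.

36877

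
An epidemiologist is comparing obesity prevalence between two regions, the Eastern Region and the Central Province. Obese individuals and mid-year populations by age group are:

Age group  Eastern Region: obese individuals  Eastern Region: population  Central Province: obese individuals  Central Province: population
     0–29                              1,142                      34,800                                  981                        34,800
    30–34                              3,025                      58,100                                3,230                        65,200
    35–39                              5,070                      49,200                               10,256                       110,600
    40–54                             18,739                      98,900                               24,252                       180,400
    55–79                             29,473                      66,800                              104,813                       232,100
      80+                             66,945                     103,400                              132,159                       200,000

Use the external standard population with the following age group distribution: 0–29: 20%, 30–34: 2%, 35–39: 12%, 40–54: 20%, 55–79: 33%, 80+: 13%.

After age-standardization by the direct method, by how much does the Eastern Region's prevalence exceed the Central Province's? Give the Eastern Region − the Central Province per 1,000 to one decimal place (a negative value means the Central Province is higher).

8.1

Age-specific rates per 1,000 for the Eastern Region: 32.816, 52.065, 103.049, 189.474, 441.213, 647.437.
For the Central Province: 28.190, 49.540, 92.731, 134.435, 451.586, 660.795.
Standard weights: 0.20, 0.02, 0.12, 0.20, 0.33, 0.13.
The Eastern Region: 0.2000×32.816 + 0.0200×52.065 + 0.1200×103.049 + 0.2000×189.474 + 0.3300×441.213 + 0.1300×647.437 = 287.6322 per 1,000.
The Central Province: 0.2000×28.190 + 0.0200×49.540 + 0.1200×92.731 + 0.2000×134.435 + 0.3300×451.586 + 0.1300×660.795 = 279.5699 per 1,000.
Difference = 287.6322 − 279.5699 = 8.0623.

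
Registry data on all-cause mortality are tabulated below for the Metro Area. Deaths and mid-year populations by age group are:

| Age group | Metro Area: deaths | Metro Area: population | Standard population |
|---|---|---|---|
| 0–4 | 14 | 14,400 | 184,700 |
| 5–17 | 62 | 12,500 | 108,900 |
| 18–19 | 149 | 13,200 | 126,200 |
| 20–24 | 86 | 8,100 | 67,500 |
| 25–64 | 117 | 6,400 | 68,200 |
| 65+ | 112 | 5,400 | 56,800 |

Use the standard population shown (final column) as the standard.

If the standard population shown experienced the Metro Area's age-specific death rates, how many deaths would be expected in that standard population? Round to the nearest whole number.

5286

Age-specific rates per 1,000 for the Metro Area: 0.972, 4.960, 11.288, 10.617, 18.281, 20.741.
Expected deaths = Σ (standard pop × age-specific rate ÷ 1,000)
= 184,700×0.972/1,000 + 108,900×4.960/1,000 + 126,200×11.288/1,000 + 67,500×10.617/1,000 + 68,200×18.281/1,000 + 56,800×20.741/1,000
= 179.57 + 540.14 + 1424.53 + 716.67 + 1246.78 + 1178.07 = 5285.77.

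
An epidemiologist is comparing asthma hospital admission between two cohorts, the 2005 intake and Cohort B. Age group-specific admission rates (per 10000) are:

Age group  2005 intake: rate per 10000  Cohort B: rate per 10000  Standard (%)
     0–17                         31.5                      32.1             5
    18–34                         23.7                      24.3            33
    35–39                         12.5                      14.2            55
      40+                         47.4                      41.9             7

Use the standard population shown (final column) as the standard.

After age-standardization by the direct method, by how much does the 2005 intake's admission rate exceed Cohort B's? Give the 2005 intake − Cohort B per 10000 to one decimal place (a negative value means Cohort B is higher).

Standard weights: 0.05, 0.33, 0.55, 0.07.
The 2005 intake: 0.0500×31.5 + 0.3300×23.7 + 0.5500×12.5 + 0.0700×47.4 = 19.5890 per 10000.
Cohort B: 0.0500×32.1 + 0.3300×24.3 + 0.5500×14.2 + 0.0700×41.9 = 20.3670 per 10000.
Difference = 19.5890 − 20.3670 = -0.7780.

-0.8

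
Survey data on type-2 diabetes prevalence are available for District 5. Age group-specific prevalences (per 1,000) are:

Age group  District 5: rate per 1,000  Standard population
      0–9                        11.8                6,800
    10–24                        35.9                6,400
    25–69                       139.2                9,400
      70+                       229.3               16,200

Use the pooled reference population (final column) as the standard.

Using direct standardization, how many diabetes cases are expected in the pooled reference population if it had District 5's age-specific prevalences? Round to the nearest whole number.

5333

Expected diabetes cases = Σ (standard pop × age-specific rate ÷ 1,000)
= 6,800×11.8/1,000 + 6,400×35.9/1,000 + 9,400×139.2/1,000 + 16,200×229.3/1,000
= 80.24 + 229.76 + 1308.48 + 3714.66 = 5333.14.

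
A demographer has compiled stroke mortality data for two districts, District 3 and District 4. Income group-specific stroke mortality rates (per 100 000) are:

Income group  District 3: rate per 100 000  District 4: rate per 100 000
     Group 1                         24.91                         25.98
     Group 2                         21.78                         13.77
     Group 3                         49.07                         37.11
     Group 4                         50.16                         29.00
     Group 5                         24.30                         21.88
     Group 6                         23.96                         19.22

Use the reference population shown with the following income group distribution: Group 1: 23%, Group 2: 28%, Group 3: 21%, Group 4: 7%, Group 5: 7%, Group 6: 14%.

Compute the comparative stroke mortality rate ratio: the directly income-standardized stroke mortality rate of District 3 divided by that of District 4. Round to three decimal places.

1.286

Standard weights: 0.23, 0.28, 0.21, 0.07, 0.07, 0.14.
District 3: 0.2300×24.91 + 0.2800×21.78 + 0.2100×49.07 + 0.0700×50.16 + 0.0700×24.30 + 0.1400×23.96 = 30.6990 per 100 000.
District 4: 0.2300×25.98 + 0.2800×13.77 + 0.2100×37.11 + 0.0700×29.00 + 0.0700×21.88 + 0.1400×19.22 = 23.8765 per 100 000.
Ratio = 30.6990 ÷ 23.8765 = 1.28574.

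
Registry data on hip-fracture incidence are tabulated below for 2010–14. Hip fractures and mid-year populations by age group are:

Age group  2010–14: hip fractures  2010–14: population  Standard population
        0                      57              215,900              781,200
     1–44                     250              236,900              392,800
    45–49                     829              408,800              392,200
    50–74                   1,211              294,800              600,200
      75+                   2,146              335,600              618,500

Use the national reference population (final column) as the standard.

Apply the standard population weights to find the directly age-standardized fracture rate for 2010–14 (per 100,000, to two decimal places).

281.40

Age-specific rates per 100,000 for 2010–14: 26.40, 105.53, 202.79, 410.79, 639.45.
Standard total = 2,784,900; weights = 0.2805, 0.1410, 0.1408, 0.2155, 0.2221.
Standardized rate: 0.2805×26.40 + 0.1410×105.53 + 0.1408×202.79 + 0.2155×410.79 + 0.2221×639.45 = 281.3981 per 100,000.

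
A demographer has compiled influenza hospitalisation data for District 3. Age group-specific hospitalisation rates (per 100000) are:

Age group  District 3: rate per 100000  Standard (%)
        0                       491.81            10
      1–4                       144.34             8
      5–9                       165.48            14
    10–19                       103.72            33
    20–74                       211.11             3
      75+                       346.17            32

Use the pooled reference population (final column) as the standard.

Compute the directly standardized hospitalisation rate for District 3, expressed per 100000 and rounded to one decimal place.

Standard weights: 0.10, 0.08, 0.14, 0.33, 0.03, 0.32.
Standardized rate: 0.1000×491.81 + 0.0800×144.34 + 0.1400×165.48 + 0.3300×103.72 + 0.0300×211.11 + 0.3200×346.17 = 235.2307 per 100000.

235.2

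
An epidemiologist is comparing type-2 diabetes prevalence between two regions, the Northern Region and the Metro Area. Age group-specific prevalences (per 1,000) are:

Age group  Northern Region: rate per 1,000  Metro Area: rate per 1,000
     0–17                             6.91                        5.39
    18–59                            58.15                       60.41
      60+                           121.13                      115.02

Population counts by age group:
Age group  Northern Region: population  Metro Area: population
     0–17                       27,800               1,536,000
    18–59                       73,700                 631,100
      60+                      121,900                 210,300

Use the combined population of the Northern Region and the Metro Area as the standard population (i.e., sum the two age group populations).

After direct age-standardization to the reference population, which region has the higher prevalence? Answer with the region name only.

Combined standard total = 2,600,800; weights = 0.6013, 0.2710, 0.1277.
The Northern Region: 0.6013×6.91 + 0.2710×58.15 + 0.1277×121.13 = 35.3850 per 1,000.
The Metro Area: 0.6013×5.39 + 0.2710×60.41 + 0.1277×115.02 = 34.3031 per 1,000.

Northern Region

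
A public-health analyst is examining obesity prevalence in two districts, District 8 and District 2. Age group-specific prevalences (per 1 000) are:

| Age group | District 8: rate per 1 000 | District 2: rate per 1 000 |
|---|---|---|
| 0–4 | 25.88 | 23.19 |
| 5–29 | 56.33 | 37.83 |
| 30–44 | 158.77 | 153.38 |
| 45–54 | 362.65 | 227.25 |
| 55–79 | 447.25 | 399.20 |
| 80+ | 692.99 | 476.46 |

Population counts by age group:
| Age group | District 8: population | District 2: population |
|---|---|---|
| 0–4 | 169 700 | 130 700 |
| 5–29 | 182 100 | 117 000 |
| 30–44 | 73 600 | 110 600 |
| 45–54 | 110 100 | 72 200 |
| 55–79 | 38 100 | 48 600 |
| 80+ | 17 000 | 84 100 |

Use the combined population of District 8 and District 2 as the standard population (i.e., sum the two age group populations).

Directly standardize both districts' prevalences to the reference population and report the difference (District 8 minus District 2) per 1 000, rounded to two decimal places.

50.33

Combined standard total = 1 153 800; weights = 0.2604, 0.2592, 0.1596, 0.1580, 0.0751, 0.0876.
District 8: 0.2604×25.88 + 0.2592×56.33 + 0.1596×158.77 + 0.1580×362.65 + 0.0751×447.25 + 0.0876×692.99 = 198.3160 per 1 000.
District 2: 0.2604×23.19 + 0.2592×37.83 + 0.1596×153.38 + 0.1580×227.25 + 0.0751×399.20 + 0.0876×476.46 = 147.9825 per 1 000.
Difference = 198.3160 − 147.9825 = 50.3335.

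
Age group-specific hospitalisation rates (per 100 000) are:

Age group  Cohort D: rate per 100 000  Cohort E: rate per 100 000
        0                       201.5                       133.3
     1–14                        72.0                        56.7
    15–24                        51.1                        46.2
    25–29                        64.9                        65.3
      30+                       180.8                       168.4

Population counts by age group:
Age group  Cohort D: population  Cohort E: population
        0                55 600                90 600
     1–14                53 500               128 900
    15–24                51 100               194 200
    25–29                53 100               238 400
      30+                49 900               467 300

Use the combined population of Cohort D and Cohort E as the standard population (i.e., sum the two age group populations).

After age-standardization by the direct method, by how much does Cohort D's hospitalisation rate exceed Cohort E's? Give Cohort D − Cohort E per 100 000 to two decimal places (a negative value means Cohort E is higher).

Combined standard total = 1 382 600; weights = 0.1057, 0.1319, 0.1774, 0.2108, 0.3741.
Cohort D: 0.1057×201.5 + 0.1319×72.0 + 0.1774×51.1 + 0.2108×64.9 + 0.3741×180.8 = 121.1884 per 100 000.
Cohort E: 0.1057×133.3 + 0.1319×56.7 + 0.1774×46.2 + 0.2108×65.3 + 0.3741×168.4 = 106.5347 per 100 000.
Difference = 121.1884 − 106.5347 = 14.6537.

14.65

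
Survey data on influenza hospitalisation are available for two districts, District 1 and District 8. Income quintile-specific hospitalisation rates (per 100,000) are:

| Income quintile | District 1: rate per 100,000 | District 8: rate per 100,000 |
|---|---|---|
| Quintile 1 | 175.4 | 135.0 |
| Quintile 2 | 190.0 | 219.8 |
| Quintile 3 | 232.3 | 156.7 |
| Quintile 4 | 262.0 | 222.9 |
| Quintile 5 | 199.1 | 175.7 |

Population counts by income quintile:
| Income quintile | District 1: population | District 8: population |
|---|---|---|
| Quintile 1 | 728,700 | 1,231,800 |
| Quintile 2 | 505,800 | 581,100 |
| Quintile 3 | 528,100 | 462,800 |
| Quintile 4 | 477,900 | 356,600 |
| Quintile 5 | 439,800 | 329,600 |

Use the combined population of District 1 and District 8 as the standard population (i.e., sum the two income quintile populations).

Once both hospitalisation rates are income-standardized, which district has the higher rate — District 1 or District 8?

Combined standard total = 5,642,200; weights = 0.3475, 0.1926, 0.1756, 0.1479, 0.1364.
District 1: 0.3475×175.4 + 0.1926×190.0 + 0.1756×232.3 + 0.1479×262.0 + 0.1364×199.1 = 204.2457 per 100,000.
District 8: 0.3475×135.0 + 0.1926×219.8 + 0.1756×156.7 + 0.1479×222.9 + 0.1364×175.7 = 173.6975 per 100,000.

District 1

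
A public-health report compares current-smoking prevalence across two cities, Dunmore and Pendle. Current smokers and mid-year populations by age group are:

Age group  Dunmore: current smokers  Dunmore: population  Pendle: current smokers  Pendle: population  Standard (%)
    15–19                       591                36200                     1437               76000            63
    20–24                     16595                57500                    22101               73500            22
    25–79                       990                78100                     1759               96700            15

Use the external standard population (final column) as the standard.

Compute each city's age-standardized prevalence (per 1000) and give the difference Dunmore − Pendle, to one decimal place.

Age-specific rates per 1000 for Dunmore: 16.326, 288.609, 12.676.
For Pendle: 18.908, 300.694, 18.190.
Standard weights: 0.63, 0.22, 0.15.
Dunmore: 0.6300×16.326 + 0.2200×288.609 + 0.1500×12.676 = 75.6807 per 1000.
Pendle: 0.6300×18.908 + 0.2200×300.694 + 0.1500×18.190 = 80.7932 per 1000.
Difference = 75.6807 − 80.7932 = -5.1125.

-5.1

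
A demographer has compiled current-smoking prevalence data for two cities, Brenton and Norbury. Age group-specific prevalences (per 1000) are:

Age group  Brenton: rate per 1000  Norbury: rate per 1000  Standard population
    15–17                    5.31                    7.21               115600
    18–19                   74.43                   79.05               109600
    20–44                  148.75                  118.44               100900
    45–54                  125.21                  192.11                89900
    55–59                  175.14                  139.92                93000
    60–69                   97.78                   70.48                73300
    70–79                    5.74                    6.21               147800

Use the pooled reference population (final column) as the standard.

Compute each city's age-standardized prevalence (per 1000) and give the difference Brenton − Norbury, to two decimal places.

Standard total = 730100; weights = 0.1583, 0.1501, 0.1382, 0.1231, 0.1274, 0.1004, 0.2024.
Brenton: 0.1583×5.31 + 0.1501×74.43 + 0.1382×148.75 + 0.1231×125.21 + 0.1274×175.14 + 0.1004×97.78 + 0.2024×5.74 = 81.2769 per 1000.
Norbury: 0.1583×7.21 + 0.1501×79.05 + 0.1382×118.44 + 0.1231×192.11 + 0.1274×139.92 + 0.1004×70.48 + 0.2024×6.21 = 79.1881 per 1000.
Difference = 81.2769 − 79.1881 = 2.0888.

2.09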